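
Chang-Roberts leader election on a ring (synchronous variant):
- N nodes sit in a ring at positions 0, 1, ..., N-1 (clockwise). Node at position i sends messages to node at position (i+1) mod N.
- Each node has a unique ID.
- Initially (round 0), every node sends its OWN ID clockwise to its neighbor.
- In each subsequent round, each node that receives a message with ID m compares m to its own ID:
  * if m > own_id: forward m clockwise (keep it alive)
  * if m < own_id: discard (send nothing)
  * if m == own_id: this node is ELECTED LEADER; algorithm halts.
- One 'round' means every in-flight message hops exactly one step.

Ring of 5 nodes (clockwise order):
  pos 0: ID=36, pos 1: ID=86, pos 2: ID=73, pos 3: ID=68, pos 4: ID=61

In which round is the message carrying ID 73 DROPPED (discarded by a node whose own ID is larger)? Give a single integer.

Answer: 4

Derivation:
Round 1: pos1(id86) recv 36: drop; pos2(id73) recv 86: fwd; pos3(id68) recv 73: fwd; pos4(id61) recv 68: fwd; pos0(id36) recv 61: fwd
Round 2: pos3(id68) recv 86: fwd; pos4(id61) recv 73: fwd; pos0(id36) recv 68: fwd; pos1(id86) recv 61: drop
Round 3: pos4(id61) recv 86: fwd; pos0(id36) recv 73: fwd; pos1(id86) recv 68: drop
Round 4: pos0(id36) recv 86: fwd; pos1(id86) recv 73: drop
Round 5: pos1(id86) recv 86: ELECTED
Message ID 73 originates at pos 2; dropped at pos 1 in round 4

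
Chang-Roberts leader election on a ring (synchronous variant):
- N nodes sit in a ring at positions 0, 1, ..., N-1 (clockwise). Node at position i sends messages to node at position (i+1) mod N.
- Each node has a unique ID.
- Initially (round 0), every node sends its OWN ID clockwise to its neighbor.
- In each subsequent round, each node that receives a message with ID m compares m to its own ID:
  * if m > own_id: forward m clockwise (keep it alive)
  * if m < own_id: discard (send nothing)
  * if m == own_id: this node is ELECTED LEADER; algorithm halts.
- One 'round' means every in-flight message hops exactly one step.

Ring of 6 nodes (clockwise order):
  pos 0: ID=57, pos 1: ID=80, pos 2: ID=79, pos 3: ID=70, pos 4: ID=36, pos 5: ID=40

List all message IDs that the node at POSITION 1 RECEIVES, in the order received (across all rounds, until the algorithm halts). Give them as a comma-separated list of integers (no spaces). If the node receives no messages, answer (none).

Answer: 57,70,79,80

Derivation:
Round 1: pos1(id80) recv 57: drop; pos2(id79) recv 80: fwd; pos3(id70) recv 79: fwd; pos4(id36) recv 70: fwd; pos5(id40) recv 36: drop; pos0(id57) recv 40: drop
Round 2: pos3(id70) recv 80: fwd; pos4(id36) recv 79: fwd; pos5(id40) recv 70: fwd
Round 3: pos4(id36) recv 80: fwd; pos5(id40) recv 79: fwd; pos0(id57) recv 70: fwd
Round 4: pos5(id40) recv 80: fwd; pos0(id57) recv 79: fwd; pos1(id80) recv 70: drop
Round 5: pos0(id57) recv 80: fwd; pos1(id80) recv 79: drop
Round 6: pos1(id80) recv 80: ELECTED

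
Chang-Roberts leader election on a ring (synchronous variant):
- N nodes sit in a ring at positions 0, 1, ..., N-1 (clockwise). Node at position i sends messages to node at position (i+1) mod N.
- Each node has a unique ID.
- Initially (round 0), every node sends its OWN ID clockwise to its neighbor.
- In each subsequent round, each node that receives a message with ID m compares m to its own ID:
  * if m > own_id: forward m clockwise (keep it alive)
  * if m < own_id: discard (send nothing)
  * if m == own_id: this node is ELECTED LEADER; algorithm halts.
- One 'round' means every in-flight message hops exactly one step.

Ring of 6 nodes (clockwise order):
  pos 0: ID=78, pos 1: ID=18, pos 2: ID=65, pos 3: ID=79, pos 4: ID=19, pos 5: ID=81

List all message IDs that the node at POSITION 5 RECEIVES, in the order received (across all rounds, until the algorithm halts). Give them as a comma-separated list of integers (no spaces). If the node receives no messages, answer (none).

Answer: 19,79,81

Derivation:
Round 1: pos1(id18) recv 78: fwd; pos2(id65) recv 18: drop; pos3(id79) recv 65: drop; pos4(id19) recv 79: fwd; pos5(id81) recv 19: drop; pos0(id78) recv 81: fwd
Round 2: pos2(id65) recv 78: fwd; pos5(id81) recv 79: drop; pos1(id18) recv 81: fwd
Round 3: pos3(id79) recv 78: drop; pos2(id65) recv 81: fwd
Round 4: pos3(id79) recv 81: fwd
Round 5: pos4(id19) recv 81: fwd
Round 6: pos5(id81) recv 81: ELECTED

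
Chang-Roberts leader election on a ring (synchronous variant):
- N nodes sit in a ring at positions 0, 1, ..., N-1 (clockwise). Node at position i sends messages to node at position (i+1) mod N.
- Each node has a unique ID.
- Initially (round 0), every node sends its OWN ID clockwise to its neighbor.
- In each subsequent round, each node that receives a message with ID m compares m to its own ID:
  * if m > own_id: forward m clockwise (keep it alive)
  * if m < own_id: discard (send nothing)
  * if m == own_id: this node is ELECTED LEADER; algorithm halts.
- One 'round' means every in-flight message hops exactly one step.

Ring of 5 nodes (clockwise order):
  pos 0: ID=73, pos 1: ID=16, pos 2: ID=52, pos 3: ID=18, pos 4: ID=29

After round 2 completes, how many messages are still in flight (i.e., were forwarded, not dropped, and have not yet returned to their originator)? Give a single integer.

Round 1: pos1(id16) recv 73: fwd; pos2(id52) recv 16: drop; pos3(id18) recv 52: fwd; pos4(id29) recv 18: drop; pos0(id73) recv 29: drop
Round 2: pos2(id52) recv 73: fwd; pos4(id29) recv 52: fwd
After round 2: 2 messages still in flight

Answer: 2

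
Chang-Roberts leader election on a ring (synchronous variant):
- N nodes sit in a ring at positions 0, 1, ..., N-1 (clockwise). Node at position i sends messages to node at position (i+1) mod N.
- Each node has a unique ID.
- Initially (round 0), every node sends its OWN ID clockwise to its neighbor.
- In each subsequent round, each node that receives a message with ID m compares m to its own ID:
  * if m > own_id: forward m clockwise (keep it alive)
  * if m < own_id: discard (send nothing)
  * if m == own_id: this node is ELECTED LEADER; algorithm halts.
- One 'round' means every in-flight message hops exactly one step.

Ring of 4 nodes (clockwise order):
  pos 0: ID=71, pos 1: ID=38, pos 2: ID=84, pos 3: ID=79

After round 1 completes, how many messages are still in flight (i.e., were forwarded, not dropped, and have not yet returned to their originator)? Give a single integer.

Answer: 3

Derivation:
Round 1: pos1(id38) recv 71: fwd; pos2(id84) recv 38: drop; pos3(id79) recv 84: fwd; pos0(id71) recv 79: fwd
After round 1: 3 messages still in flight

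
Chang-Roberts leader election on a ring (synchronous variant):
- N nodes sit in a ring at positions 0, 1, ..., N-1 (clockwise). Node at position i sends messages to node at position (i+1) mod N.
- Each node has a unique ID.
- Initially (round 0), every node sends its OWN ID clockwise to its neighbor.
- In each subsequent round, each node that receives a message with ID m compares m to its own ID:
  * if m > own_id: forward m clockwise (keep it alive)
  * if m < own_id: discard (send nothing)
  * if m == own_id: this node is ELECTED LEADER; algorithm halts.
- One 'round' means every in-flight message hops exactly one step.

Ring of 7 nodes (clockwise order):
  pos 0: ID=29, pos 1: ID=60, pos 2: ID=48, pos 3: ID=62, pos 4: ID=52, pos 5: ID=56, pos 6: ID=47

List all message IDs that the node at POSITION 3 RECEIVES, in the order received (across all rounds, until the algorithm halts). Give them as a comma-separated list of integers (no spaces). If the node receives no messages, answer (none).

Answer: 48,60,62

Derivation:
Round 1: pos1(id60) recv 29: drop; pos2(id48) recv 60: fwd; pos3(id62) recv 48: drop; pos4(id52) recv 62: fwd; pos5(id56) recv 52: drop; pos6(id47) recv 56: fwd; pos0(id29) recv 47: fwd
Round 2: pos3(id62) recv 60: drop; pos5(id56) recv 62: fwd; pos0(id29) recv 56: fwd; pos1(id60) recv 47: drop
Round 3: pos6(id47) recv 62: fwd; pos1(id60) recv 56: drop
Round 4: pos0(id29) recv 62: fwd
Round 5: pos1(id60) recv 62: fwd
Round 6: pos2(id48) recv 62: fwd
Round 7: pos3(id62) recv 62: ELECTED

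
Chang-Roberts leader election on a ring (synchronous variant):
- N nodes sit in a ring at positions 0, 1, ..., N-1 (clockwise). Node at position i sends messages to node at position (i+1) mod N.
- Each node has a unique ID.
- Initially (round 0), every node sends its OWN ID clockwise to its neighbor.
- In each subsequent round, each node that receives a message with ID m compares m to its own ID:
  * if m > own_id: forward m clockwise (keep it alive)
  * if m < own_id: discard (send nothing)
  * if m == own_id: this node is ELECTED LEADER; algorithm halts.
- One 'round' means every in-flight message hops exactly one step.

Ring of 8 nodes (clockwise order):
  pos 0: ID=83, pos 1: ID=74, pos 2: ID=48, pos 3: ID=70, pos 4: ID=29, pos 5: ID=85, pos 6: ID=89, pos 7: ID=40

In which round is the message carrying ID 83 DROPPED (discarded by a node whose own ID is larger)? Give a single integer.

Answer: 5

Derivation:
Round 1: pos1(id74) recv 83: fwd; pos2(id48) recv 74: fwd; pos3(id70) recv 48: drop; pos4(id29) recv 70: fwd; pos5(id85) recv 29: drop; pos6(id89) recv 85: drop; pos7(id40) recv 89: fwd; pos0(id83) recv 40: drop
Round 2: pos2(id48) recv 83: fwd; pos3(id70) recv 74: fwd; pos5(id85) recv 70: drop; pos0(id83) recv 89: fwd
Round 3: pos3(id70) recv 83: fwd; pos4(id29) recv 74: fwd; pos1(id74) recv 89: fwd
Round 4: pos4(id29) recv 83: fwd; pos5(id85) recv 74: drop; pos2(id48) recv 89: fwd
Round 5: pos5(id85) recv 83: drop; pos3(id70) recv 89: fwd
Round 6: pos4(id29) recv 89: fwd
Round 7: pos5(id85) recv 89: fwd
Round 8: pos6(id89) recv 89: ELECTED
Message ID 83 originates at pos 0; dropped at pos 5 in round 5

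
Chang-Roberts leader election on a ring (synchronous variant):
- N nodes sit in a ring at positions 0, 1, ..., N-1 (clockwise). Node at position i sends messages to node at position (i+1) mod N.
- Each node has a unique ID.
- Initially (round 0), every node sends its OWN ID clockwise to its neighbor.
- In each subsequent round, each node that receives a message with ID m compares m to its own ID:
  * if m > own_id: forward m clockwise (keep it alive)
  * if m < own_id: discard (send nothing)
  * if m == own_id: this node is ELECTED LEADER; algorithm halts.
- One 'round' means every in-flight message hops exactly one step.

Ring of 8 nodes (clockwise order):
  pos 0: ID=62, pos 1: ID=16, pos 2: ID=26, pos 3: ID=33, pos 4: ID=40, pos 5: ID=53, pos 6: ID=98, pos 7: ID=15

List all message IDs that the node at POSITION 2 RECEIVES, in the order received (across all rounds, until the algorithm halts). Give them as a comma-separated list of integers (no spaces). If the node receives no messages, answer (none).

Answer: 16,62,98

Derivation:
Round 1: pos1(id16) recv 62: fwd; pos2(id26) recv 16: drop; pos3(id33) recv 26: drop; pos4(id40) recv 33: drop; pos5(id53) recv 40: drop; pos6(id98) recv 53: drop; pos7(id15) recv 98: fwd; pos0(id62) recv 15: drop
Round 2: pos2(id26) recv 62: fwd; pos0(id62) recv 98: fwd
Round 3: pos3(id33) recv 62: fwd; pos1(id16) recv 98: fwd
Round 4: pos4(id40) recv 62: fwd; pos2(id26) recv 98: fwd
Round 5: pos5(id53) recv 62: fwd; pos3(id33) recv 98: fwd
Round 6: pos6(id98) recv 62: drop; pos4(id40) recv 98: fwd
Round 7: pos5(id53) recv 98: fwd
Round 8: pos6(id98) recv 98: ELECTED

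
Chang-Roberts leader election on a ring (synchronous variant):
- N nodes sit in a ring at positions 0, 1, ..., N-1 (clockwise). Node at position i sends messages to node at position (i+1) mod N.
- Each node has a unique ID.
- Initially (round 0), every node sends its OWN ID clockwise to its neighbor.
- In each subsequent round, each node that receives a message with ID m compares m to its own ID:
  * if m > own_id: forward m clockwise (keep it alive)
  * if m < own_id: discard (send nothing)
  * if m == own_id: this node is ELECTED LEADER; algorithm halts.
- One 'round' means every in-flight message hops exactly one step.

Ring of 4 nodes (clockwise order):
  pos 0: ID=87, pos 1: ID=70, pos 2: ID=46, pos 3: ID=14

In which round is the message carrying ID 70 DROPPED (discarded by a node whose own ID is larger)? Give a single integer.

Round 1: pos1(id70) recv 87: fwd; pos2(id46) recv 70: fwd; pos3(id14) recv 46: fwd; pos0(id87) recv 14: drop
Round 2: pos2(id46) recv 87: fwd; pos3(id14) recv 70: fwd; pos0(id87) recv 46: drop
Round 3: pos3(id14) recv 87: fwd; pos0(id87) recv 70: drop
Round 4: pos0(id87) recv 87: ELECTED
Message ID 70 originates at pos 1; dropped at pos 0 in round 3

Answer: 3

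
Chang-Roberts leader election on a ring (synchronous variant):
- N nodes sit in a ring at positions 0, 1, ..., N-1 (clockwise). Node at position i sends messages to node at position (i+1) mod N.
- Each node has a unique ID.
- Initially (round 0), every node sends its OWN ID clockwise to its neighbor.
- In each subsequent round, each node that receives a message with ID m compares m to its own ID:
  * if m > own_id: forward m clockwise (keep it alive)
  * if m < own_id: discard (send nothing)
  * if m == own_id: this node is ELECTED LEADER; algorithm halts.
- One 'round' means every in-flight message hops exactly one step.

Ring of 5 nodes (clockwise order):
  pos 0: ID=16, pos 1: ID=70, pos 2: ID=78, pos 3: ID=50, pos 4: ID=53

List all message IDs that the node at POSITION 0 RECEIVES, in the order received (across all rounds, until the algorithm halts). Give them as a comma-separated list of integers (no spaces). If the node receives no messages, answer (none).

Round 1: pos1(id70) recv 16: drop; pos2(id78) recv 70: drop; pos3(id50) recv 78: fwd; pos4(id53) recv 50: drop; pos0(id16) recv 53: fwd
Round 2: pos4(id53) recv 78: fwd; pos1(id70) recv 53: drop
Round 3: pos0(id16) recv 78: fwd
Round 4: pos1(id70) recv 78: fwd
Round 5: pos2(id78) recv 78: ELECTED

Answer: 53,78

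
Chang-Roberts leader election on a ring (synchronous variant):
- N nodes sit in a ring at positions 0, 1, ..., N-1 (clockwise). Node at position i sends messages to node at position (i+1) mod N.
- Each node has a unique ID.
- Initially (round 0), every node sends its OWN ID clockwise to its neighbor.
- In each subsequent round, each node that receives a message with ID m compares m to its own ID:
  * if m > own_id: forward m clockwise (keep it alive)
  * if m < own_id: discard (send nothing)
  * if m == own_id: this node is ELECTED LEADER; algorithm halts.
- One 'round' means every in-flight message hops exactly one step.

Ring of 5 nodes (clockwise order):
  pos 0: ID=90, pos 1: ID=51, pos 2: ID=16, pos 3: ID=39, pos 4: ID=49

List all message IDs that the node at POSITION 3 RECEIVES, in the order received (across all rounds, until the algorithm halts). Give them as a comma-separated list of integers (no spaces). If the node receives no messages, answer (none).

Round 1: pos1(id51) recv 90: fwd; pos2(id16) recv 51: fwd; pos3(id39) recv 16: drop; pos4(id49) recv 39: drop; pos0(id90) recv 49: drop
Round 2: pos2(id16) recv 90: fwd; pos3(id39) recv 51: fwd
Round 3: pos3(id39) recv 90: fwd; pos4(id49) recv 51: fwd
Round 4: pos4(id49) recv 90: fwd; pos0(id90) recv 51: drop
Round 5: pos0(id90) recv 90: ELECTED

Answer: 16,51,90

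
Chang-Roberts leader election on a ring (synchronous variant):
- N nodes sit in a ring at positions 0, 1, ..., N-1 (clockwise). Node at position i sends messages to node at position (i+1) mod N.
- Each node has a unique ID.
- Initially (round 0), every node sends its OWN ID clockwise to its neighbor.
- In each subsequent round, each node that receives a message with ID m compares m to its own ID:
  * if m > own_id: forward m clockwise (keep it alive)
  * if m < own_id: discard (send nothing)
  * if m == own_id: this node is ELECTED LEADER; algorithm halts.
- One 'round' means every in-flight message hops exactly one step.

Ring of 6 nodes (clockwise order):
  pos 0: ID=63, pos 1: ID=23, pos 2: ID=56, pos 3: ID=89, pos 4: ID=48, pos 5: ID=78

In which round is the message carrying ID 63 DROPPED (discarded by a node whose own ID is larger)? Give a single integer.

Round 1: pos1(id23) recv 63: fwd; pos2(id56) recv 23: drop; pos3(id89) recv 56: drop; pos4(id48) recv 89: fwd; pos5(id78) recv 48: drop; pos0(id63) recv 78: fwd
Round 2: pos2(id56) recv 63: fwd; pos5(id78) recv 89: fwd; pos1(id23) recv 78: fwd
Round 3: pos3(id89) recv 63: drop; pos0(id63) recv 89: fwd; pos2(id56) recv 78: fwd
Round 4: pos1(id23) recv 89: fwd; pos3(id89) recv 78: drop
Round 5: pos2(id56) recv 89: fwd
Round 6: pos3(id89) recv 89: ELECTED
Message ID 63 originates at pos 0; dropped at pos 3 in round 3

Answer: 3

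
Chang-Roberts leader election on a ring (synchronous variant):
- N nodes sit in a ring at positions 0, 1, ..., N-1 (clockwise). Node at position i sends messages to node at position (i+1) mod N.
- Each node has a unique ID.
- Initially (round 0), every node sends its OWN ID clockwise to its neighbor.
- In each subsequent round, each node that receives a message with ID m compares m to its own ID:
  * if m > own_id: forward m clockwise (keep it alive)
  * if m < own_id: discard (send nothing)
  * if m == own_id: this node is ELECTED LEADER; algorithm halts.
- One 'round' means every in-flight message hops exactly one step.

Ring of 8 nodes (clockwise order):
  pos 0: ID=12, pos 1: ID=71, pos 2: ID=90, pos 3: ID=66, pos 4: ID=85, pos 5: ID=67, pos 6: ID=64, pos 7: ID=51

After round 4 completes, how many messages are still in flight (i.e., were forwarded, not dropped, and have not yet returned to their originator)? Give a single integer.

Round 1: pos1(id71) recv 12: drop; pos2(id90) recv 71: drop; pos3(id66) recv 90: fwd; pos4(id85) recv 66: drop; pos5(id67) recv 85: fwd; pos6(id64) recv 67: fwd; pos7(id51) recv 64: fwd; pos0(id12) recv 51: fwd
Round 2: pos4(id85) recv 90: fwd; pos6(id64) recv 85: fwd; pos7(id51) recv 67: fwd; pos0(id12) recv 64: fwd; pos1(id71) recv 51: drop
Round 3: pos5(id67) recv 90: fwd; pos7(id51) recv 85: fwd; pos0(id12) recv 67: fwd; pos1(id71) recv 64: drop
Round 4: pos6(id64) recv 90: fwd; pos0(id12) recv 85: fwd; pos1(id71) recv 67: drop
After round 4: 2 messages still in flight

Answer: 2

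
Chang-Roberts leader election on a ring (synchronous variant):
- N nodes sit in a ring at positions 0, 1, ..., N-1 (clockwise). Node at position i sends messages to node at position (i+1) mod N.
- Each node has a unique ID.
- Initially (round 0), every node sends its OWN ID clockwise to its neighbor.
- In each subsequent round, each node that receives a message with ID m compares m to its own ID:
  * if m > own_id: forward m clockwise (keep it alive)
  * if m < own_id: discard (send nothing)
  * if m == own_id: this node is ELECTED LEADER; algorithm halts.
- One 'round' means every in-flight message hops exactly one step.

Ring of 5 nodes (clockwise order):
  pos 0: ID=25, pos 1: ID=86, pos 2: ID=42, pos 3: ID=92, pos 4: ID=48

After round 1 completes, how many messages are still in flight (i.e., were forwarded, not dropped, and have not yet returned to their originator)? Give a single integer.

Answer: 3

Derivation:
Round 1: pos1(id86) recv 25: drop; pos2(id42) recv 86: fwd; pos3(id92) recv 42: drop; pos4(id48) recv 92: fwd; pos0(id25) recv 48: fwd
After round 1: 3 messages still in flight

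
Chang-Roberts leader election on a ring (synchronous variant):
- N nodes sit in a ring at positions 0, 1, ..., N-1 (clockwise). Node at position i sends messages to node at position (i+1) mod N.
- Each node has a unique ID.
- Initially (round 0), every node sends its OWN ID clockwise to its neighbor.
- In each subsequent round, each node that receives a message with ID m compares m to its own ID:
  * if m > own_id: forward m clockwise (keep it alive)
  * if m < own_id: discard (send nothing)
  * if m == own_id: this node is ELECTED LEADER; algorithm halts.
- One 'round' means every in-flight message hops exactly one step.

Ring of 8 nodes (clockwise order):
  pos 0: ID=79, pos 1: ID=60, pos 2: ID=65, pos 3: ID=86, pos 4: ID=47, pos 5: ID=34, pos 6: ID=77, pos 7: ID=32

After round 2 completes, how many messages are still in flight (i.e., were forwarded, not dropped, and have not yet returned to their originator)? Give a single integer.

Answer: 2

Derivation:
Round 1: pos1(id60) recv 79: fwd; pos2(id65) recv 60: drop; pos3(id86) recv 65: drop; pos4(id47) recv 86: fwd; pos5(id34) recv 47: fwd; pos6(id77) recv 34: drop; pos7(id32) recv 77: fwd; pos0(id79) recv 32: drop
Round 2: pos2(id65) recv 79: fwd; pos5(id34) recv 86: fwd; pos6(id77) recv 47: drop; pos0(id79) recv 77: drop
After round 2: 2 messages still in flight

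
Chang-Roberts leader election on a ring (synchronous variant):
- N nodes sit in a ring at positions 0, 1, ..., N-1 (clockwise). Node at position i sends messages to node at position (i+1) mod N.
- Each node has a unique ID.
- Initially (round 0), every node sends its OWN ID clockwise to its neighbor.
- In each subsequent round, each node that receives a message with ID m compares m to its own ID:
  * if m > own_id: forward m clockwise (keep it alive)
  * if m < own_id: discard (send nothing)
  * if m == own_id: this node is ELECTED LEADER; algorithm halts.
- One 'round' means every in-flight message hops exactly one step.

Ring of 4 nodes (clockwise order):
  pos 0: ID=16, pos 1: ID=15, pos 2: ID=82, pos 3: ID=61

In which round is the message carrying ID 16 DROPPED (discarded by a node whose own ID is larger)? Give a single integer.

Round 1: pos1(id15) recv 16: fwd; pos2(id82) recv 15: drop; pos3(id61) recv 82: fwd; pos0(id16) recv 61: fwd
Round 2: pos2(id82) recv 16: drop; pos0(id16) recv 82: fwd; pos1(id15) recv 61: fwd
Round 3: pos1(id15) recv 82: fwd; pos2(id82) recv 61: drop
Round 4: pos2(id82) recv 82: ELECTED
Message ID 16 originates at pos 0; dropped at pos 2 in round 2

Answer: 2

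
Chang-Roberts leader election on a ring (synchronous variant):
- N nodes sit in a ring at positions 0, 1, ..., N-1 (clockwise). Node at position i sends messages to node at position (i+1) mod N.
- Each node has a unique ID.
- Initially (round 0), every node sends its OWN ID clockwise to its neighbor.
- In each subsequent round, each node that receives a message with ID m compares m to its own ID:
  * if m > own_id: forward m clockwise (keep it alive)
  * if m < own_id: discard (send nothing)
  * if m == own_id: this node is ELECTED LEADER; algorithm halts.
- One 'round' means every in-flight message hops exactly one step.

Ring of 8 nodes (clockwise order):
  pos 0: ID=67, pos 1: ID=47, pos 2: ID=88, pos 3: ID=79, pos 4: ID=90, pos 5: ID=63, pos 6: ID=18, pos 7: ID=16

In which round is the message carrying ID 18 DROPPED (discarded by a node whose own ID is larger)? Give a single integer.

Answer: 2

Derivation:
Round 1: pos1(id47) recv 67: fwd; pos2(id88) recv 47: drop; pos3(id79) recv 88: fwd; pos4(id90) recv 79: drop; pos5(id63) recv 90: fwd; pos6(id18) recv 63: fwd; pos7(id16) recv 18: fwd; pos0(id67) recv 16: drop
Round 2: pos2(id88) recv 67: drop; pos4(id90) recv 88: drop; pos6(id18) recv 90: fwd; pos7(id16) recv 63: fwd; pos0(id67) recv 18: drop
Round 3: pos7(id16) recv 90: fwd; pos0(id67) recv 63: drop
Round 4: pos0(id67) recv 90: fwd
Round 5: pos1(id47) recv 90: fwd
Round 6: pos2(id88) recv 90: fwd
Round 7: pos3(id79) recv 90: fwd
Round 8: pos4(id90) recv 90: ELECTED
Message ID 18 originates at pos 6; dropped at pos 0 in round 2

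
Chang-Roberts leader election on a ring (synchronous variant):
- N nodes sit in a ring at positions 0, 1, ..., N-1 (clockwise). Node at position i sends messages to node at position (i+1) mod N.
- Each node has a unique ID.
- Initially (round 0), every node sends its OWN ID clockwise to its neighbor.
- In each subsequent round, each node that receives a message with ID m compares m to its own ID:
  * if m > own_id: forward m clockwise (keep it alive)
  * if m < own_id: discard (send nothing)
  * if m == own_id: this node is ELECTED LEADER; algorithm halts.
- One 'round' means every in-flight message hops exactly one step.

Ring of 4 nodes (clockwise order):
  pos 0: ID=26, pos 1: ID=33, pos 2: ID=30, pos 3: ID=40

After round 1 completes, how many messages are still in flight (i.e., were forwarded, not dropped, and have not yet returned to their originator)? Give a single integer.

Round 1: pos1(id33) recv 26: drop; pos2(id30) recv 33: fwd; pos3(id40) recv 30: drop; pos0(id26) recv 40: fwd
After round 1: 2 messages still in flight

Answer: 2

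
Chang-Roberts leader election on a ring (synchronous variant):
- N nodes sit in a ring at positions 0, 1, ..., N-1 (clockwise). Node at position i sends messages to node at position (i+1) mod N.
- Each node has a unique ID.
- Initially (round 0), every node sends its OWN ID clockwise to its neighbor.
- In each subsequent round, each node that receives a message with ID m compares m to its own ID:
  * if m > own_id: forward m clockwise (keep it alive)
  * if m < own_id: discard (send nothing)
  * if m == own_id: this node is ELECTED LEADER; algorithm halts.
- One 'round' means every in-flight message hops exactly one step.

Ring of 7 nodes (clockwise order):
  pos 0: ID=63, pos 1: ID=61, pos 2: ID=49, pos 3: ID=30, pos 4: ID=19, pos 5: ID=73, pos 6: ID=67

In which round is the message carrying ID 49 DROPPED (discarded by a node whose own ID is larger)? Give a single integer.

Answer: 3

Derivation:
Round 1: pos1(id61) recv 63: fwd; pos2(id49) recv 61: fwd; pos3(id30) recv 49: fwd; pos4(id19) recv 30: fwd; pos5(id73) recv 19: drop; pos6(id67) recv 73: fwd; pos0(id63) recv 67: fwd
Round 2: pos2(id49) recv 63: fwd; pos3(id30) recv 61: fwd; pos4(id19) recv 49: fwd; pos5(id73) recv 30: drop; pos0(id63) recv 73: fwd; pos1(id61) recv 67: fwd
Round 3: pos3(id30) recv 63: fwd; pos4(id19) recv 61: fwd; pos5(id73) recv 49: drop; pos1(id61) recv 73: fwd; pos2(id49) recv 67: fwd
Round 4: pos4(id19) recv 63: fwd; pos5(id73) recv 61: drop; pos2(id49) recv 73: fwd; pos3(id30) recv 67: fwd
Round 5: pos5(id73) recv 63: drop; pos3(id30) recv 73: fwd; pos4(id19) recv 67: fwd
Round 6: pos4(id19) recv 73: fwd; pos5(id73) recv 67: drop
Round 7: pos5(id73) recv 73: ELECTED
Message ID 49 originates at pos 2; dropped at pos 5 in round 3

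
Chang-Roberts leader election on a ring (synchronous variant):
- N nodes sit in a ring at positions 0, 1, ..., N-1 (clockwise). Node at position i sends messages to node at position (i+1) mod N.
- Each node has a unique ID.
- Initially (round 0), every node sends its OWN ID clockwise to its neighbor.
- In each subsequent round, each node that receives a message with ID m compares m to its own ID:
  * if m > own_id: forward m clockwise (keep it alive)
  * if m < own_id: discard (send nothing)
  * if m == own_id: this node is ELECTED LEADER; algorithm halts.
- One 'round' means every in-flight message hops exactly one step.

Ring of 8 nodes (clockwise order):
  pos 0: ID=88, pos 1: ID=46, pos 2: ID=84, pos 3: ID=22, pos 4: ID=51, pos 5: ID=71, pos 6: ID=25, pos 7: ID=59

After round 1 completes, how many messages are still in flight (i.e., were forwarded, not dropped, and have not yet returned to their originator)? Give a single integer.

Round 1: pos1(id46) recv 88: fwd; pos2(id84) recv 46: drop; pos3(id22) recv 84: fwd; pos4(id51) recv 22: drop; pos5(id71) recv 51: drop; pos6(id25) recv 71: fwd; pos7(id59) recv 25: drop; pos0(id88) recv 59: drop
After round 1: 3 messages still in flight

Answer: 3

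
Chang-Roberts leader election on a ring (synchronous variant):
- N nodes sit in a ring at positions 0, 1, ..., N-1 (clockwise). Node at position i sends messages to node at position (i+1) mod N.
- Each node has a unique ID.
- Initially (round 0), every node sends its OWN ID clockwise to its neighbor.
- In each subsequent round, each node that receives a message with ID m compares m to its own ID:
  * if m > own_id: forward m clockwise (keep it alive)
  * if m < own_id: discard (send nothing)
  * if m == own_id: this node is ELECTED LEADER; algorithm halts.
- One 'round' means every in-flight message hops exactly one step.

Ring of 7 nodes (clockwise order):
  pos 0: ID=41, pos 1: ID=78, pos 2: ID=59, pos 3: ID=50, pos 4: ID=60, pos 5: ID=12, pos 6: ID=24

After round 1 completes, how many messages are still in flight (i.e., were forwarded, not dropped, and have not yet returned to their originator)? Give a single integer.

Round 1: pos1(id78) recv 41: drop; pos2(id59) recv 78: fwd; pos3(id50) recv 59: fwd; pos4(id60) recv 50: drop; pos5(id12) recv 60: fwd; pos6(id24) recv 12: drop; pos0(id41) recv 24: drop
After round 1: 3 messages still in flight

Answer: 3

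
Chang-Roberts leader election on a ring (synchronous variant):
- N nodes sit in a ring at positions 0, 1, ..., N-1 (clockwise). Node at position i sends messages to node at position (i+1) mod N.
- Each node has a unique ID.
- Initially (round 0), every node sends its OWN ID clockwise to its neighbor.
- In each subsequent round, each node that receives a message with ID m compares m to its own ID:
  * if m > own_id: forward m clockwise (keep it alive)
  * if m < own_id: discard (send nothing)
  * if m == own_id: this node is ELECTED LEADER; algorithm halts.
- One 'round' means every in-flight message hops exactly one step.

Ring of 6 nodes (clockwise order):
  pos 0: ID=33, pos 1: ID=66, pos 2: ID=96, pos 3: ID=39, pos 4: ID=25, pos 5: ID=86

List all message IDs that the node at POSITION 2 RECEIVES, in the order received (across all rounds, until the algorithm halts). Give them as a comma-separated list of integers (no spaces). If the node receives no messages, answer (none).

Answer: 66,86,96

Derivation:
Round 1: pos1(id66) recv 33: drop; pos2(id96) recv 66: drop; pos3(id39) recv 96: fwd; pos4(id25) recv 39: fwd; pos5(id86) recv 25: drop; pos0(id33) recv 86: fwd
Round 2: pos4(id25) recv 96: fwd; pos5(id86) recv 39: drop; pos1(id66) recv 86: fwd
Round 3: pos5(id86) recv 96: fwd; pos2(id96) recv 86: drop
Round 4: pos0(id33) recv 96: fwd
Round 5: pos1(id66) recv 96: fwd
Round 6: pos2(id96) recv 96: ELECTED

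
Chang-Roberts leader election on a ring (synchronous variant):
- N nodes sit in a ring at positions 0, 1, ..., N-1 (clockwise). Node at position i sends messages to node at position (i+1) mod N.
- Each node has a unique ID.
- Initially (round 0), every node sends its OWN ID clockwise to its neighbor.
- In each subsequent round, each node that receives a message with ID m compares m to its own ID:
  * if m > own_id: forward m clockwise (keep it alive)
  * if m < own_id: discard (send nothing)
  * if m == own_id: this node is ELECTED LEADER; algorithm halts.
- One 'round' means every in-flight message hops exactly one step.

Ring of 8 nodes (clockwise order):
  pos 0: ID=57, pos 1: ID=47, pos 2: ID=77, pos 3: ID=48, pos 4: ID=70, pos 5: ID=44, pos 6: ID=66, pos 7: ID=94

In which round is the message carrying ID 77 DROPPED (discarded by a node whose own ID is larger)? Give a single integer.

Round 1: pos1(id47) recv 57: fwd; pos2(id77) recv 47: drop; pos3(id48) recv 77: fwd; pos4(id70) recv 48: drop; pos5(id44) recv 70: fwd; pos6(id66) recv 44: drop; pos7(id94) recv 66: drop; pos0(id57) recv 94: fwd
Round 2: pos2(id77) recv 57: drop; pos4(id70) recv 77: fwd; pos6(id66) recv 70: fwd; pos1(id47) recv 94: fwd
Round 3: pos5(id44) recv 77: fwd; pos7(id94) recv 70: drop; pos2(id77) recv 94: fwd
Round 4: pos6(id66) recv 77: fwd; pos3(id48) recv 94: fwd
Round 5: pos7(id94) recv 77: drop; pos4(id70) recv 94: fwd
Round 6: pos5(id44) recv 94: fwd
Round 7: pos6(id66) recv 94: fwd
Round 8: pos7(id94) recv 94: ELECTED
Message ID 77 originates at pos 2; dropped at pos 7 in round 5

Answer: 5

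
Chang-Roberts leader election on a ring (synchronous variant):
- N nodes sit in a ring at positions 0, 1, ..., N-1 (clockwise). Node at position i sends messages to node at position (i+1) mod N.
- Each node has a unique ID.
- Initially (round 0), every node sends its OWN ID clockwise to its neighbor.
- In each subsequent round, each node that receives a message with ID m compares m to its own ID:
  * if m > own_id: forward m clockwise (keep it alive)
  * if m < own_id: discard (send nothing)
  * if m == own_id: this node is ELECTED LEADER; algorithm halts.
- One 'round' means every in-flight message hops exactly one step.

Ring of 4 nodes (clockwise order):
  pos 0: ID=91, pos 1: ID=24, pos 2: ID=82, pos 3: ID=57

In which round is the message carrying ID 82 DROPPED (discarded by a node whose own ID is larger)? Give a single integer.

Round 1: pos1(id24) recv 91: fwd; pos2(id82) recv 24: drop; pos3(id57) recv 82: fwd; pos0(id91) recv 57: drop
Round 2: pos2(id82) recv 91: fwd; pos0(id91) recv 82: drop
Round 3: pos3(id57) recv 91: fwd
Round 4: pos0(id91) recv 91: ELECTED
Message ID 82 originates at pos 2; dropped at pos 0 in round 2

Answer: 2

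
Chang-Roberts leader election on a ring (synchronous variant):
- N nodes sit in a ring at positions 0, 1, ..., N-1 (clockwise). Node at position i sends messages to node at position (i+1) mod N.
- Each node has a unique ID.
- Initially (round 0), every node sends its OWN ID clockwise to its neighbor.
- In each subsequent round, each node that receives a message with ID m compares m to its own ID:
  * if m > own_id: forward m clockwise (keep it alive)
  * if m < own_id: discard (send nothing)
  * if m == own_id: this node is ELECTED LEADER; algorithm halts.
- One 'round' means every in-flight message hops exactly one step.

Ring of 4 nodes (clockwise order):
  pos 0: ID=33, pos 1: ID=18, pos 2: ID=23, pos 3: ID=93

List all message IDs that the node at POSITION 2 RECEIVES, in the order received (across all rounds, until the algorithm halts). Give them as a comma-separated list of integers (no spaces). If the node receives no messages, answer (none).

Answer: 18,33,93

Derivation:
Round 1: pos1(id18) recv 33: fwd; pos2(id23) recv 18: drop; pos3(id93) recv 23: drop; pos0(id33) recv 93: fwd
Round 2: pos2(id23) recv 33: fwd; pos1(id18) recv 93: fwd
Round 3: pos3(id93) recv 33: drop; pos2(id23) recv 93: fwd
Round 4: pos3(id93) recv 93: ELECTED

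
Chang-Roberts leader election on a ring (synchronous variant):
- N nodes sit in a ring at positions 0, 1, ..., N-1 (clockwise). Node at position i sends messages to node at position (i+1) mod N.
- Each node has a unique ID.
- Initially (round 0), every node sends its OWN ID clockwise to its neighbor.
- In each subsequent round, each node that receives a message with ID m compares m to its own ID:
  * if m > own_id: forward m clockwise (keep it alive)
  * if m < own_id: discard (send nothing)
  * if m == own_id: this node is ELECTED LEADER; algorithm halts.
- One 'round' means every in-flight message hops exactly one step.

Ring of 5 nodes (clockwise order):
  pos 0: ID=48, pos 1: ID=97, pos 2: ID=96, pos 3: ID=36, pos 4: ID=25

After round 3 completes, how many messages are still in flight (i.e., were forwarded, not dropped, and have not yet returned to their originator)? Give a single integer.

Round 1: pos1(id97) recv 48: drop; pos2(id96) recv 97: fwd; pos3(id36) recv 96: fwd; pos4(id25) recv 36: fwd; pos0(id48) recv 25: drop
Round 2: pos3(id36) recv 97: fwd; pos4(id25) recv 96: fwd; pos0(id48) recv 36: drop
Round 3: pos4(id25) recv 97: fwd; pos0(id48) recv 96: fwd
After round 3: 2 messages still in flight

Answer: 2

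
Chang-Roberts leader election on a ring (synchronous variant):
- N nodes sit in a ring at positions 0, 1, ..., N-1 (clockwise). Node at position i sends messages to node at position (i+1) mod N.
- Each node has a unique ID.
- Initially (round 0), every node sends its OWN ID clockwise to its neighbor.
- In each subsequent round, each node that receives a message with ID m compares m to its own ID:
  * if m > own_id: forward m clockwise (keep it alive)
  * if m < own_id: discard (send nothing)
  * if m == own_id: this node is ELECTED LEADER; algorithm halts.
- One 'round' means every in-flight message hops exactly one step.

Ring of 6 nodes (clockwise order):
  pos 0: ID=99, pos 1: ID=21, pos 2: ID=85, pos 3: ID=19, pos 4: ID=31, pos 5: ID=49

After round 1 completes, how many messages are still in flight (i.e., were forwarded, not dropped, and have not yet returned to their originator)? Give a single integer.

Answer: 2

Derivation:
Round 1: pos1(id21) recv 99: fwd; pos2(id85) recv 21: drop; pos3(id19) recv 85: fwd; pos4(id31) recv 19: drop; pos5(id49) recv 31: drop; pos0(id99) recv 49: drop
After round 1: 2 messages still in flight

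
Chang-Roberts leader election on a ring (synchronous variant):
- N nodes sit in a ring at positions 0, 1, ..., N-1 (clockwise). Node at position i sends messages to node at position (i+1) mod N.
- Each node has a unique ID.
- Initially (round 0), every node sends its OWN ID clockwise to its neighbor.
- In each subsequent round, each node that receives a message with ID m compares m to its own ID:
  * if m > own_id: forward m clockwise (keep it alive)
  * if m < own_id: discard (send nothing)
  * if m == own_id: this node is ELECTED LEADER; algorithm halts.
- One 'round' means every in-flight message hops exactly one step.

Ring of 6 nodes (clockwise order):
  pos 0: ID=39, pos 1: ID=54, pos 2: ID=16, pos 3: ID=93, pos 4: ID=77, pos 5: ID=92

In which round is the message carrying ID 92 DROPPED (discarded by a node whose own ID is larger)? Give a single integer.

Round 1: pos1(id54) recv 39: drop; pos2(id16) recv 54: fwd; pos3(id93) recv 16: drop; pos4(id77) recv 93: fwd; pos5(id92) recv 77: drop; pos0(id39) recv 92: fwd
Round 2: pos3(id93) recv 54: drop; pos5(id92) recv 93: fwd; pos1(id54) recv 92: fwd
Round 3: pos0(id39) recv 93: fwd; pos2(id16) recv 92: fwd
Round 4: pos1(id54) recv 93: fwd; pos3(id93) recv 92: drop
Round 5: pos2(id16) recv 93: fwd
Round 6: pos3(id93) recv 93: ELECTED
Message ID 92 originates at pos 5; dropped at pos 3 in round 4

Answer: 4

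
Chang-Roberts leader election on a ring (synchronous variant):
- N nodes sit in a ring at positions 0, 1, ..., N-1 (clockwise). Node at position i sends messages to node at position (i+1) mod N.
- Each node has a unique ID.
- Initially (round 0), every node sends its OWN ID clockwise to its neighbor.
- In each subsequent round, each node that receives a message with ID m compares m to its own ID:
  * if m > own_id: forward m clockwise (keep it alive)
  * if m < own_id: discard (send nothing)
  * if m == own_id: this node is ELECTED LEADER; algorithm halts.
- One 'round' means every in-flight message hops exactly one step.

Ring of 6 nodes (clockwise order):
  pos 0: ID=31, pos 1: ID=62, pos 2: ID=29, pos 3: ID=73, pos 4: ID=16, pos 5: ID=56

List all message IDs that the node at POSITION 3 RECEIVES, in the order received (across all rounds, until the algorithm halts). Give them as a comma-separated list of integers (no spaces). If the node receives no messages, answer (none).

Answer: 29,62,73

Derivation:
Round 1: pos1(id62) recv 31: drop; pos2(id29) recv 62: fwd; pos3(id73) recv 29: drop; pos4(id16) recv 73: fwd; pos5(id56) recv 16: drop; pos0(id31) recv 56: fwd
Round 2: pos3(id73) recv 62: drop; pos5(id56) recv 73: fwd; pos1(id62) recv 56: drop
Round 3: pos0(id31) recv 73: fwd
Round 4: pos1(id62) recv 73: fwd
Round 5: pos2(id29) recv 73: fwd
Round 6: pos3(id73) recv 73: ELECTED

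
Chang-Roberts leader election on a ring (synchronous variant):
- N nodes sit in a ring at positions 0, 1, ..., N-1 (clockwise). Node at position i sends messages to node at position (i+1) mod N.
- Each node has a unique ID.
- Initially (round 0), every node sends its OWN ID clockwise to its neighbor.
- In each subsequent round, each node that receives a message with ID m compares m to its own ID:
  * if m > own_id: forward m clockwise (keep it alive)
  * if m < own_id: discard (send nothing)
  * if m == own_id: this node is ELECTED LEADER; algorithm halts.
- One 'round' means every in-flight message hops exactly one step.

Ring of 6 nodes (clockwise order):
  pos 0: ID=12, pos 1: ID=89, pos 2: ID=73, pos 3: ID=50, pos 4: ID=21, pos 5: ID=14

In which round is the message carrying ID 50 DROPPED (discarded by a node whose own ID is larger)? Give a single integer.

Answer: 4

Derivation:
Round 1: pos1(id89) recv 12: drop; pos2(id73) recv 89: fwd; pos3(id50) recv 73: fwd; pos4(id21) recv 50: fwd; pos5(id14) recv 21: fwd; pos0(id12) recv 14: fwd
Round 2: pos3(id50) recv 89: fwd; pos4(id21) recv 73: fwd; pos5(id14) recv 50: fwd; pos0(id12) recv 21: fwd; pos1(id89) recv 14: drop
Round 3: pos4(id21) recv 89: fwd; pos5(id14) recv 73: fwd; pos0(id12) recv 50: fwd; pos1(id89) recv 21: drop
Round 4: pos5(id14) recv 89: fwd; pos0(id12) recv 73: fwd; pos1(id89) recv 50: drop
Round 5: pos0(id12) recv 89: fwd; pos1(id89) recv 73: drop
Round 6: pos1(id89) recv 89: ELECTED
Message ID 50 originates at pos 3; dropped at pos 1 in round 4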